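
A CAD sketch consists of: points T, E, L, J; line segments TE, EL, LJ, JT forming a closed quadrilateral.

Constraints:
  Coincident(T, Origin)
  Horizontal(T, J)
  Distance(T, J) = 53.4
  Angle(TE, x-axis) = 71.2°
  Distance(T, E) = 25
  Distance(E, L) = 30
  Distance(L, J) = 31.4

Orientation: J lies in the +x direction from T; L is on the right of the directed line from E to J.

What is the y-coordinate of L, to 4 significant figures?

-2.829

T is at the origin; T and J share the same y with |TJ| = 53.4 and J in +x, so J = (53.4, 0). TE runs at 71.2° with |TE| = 25.0, so E = (8.057, 23.67). L is determined by |EL| = 30.0 and |LJ| = 31.4 together: it lies at the intersection of circle(E, 30.0) and circle(J, 31.4). With |EJ| = 51.15, the foot of the radical line on EJ is 24.73 from E and the perpendicular offset is √(30.0² − 24.73²) = 16.98. Taking the right-of-EJ solution: L = (22.13, -2.829).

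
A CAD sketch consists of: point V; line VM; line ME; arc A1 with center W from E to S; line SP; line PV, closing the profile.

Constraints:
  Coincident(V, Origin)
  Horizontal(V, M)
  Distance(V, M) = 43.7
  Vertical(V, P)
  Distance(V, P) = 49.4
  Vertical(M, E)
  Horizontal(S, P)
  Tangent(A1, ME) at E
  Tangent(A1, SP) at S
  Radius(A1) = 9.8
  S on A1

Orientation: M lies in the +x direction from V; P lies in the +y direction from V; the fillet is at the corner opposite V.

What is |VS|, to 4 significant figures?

59.91

V is at the origin; V and M share the same y with |VM| = 43.7 and M on the +x side, so M = (43.70, 0.000). VP is vertical with |VP| = 49.4 and P on the +y side, so P = (0.000, 49.40). The virtual corner opposite V is at (43.70, 49.40). Since A1 is tangent to ME there, WE ⟂ ME and since A1 is tangent to SP there, WS ⟂ SP, with radius 9.8, so the center W sits 9.8 in from both sides at W = (33.90, 39.60). That places the tangent points at E = (43.70, 39.60) on ME and S = (33.90, 49.40) on SP. Then |VS| = |S − V| = 59.91.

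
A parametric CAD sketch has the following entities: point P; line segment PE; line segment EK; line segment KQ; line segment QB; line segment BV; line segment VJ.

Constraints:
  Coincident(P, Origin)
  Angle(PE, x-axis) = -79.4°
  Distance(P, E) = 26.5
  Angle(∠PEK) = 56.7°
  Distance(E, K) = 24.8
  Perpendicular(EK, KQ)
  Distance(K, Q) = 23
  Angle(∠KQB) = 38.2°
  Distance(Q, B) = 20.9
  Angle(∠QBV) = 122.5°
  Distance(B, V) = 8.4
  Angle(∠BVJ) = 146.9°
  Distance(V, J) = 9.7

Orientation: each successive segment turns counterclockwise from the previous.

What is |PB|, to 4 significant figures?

15.80

EK ⟂ KQ, so KQ runs at 133.9°; with |KQ| = 23.0, Q = (6.796, 7.721). ∠KQB = 38.2° gives QB at -84.30° from the x-axis; with |QB| = 20.9, B = (8.872, -13.08). Then |PB| = |B − P| = 15.80.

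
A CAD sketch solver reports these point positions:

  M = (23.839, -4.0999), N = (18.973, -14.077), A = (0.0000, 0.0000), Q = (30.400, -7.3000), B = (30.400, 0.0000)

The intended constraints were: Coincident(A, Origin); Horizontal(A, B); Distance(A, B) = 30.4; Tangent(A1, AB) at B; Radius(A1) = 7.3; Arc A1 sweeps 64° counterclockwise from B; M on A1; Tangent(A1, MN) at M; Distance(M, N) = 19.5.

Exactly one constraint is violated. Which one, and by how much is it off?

Distance(M, N) = 19.5 — off by 8.40.

A = (0.00, 0.00) ✓; A.y = 0.00, B.y = 0.00 ✓; |AB| = 30.40 ✓; ∠(QB, BA) = 90.00° ✓; |QB| = 7.300 ✓; bearing(Q→M) − bearing(Q→B) = 64.00° ✓; |QM| = 7.300 ✓; ∠(QM, MN) = 90.00° ✓; |MN| = 11.10 ✗.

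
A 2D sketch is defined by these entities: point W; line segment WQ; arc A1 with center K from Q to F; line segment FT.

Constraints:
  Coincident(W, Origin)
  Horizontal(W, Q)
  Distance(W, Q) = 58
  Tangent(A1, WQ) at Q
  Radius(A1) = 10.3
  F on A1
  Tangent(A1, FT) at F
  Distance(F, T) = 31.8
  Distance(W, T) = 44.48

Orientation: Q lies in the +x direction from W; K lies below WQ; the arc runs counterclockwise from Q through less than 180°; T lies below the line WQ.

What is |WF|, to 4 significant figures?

49.64

Checks: ∠(KQ, QW) = 90.00° ✓; |KF| = 10.30 ✓; ∠(KF, FT) = 90.00° ✓; |FT| = 31.80 ✓; |WT| = 44.48 ✓.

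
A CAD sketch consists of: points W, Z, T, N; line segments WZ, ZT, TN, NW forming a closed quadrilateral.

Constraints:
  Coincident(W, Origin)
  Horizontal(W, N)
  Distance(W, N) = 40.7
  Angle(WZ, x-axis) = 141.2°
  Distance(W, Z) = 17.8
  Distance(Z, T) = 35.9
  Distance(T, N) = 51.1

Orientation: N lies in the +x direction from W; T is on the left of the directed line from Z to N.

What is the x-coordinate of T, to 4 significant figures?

8.221

W is at the origin; WN is horizontal with |WN| = 40.7 and N in +x, so N = (40.7, 0). WZ runs at 141.2° with |WZ| = 17.8, so Z = (-13.87, 11.15). T is determined by |ZT| = 35.9 and |TN| = 51.1 together: it lies at the intersection of circle(Z, 35.9) and circle(N, 51.1). With |ZN| = 55.70, the foot of the radical line on ZN is 15.98 from Z and the perpendicular offset is √(35.9² − 15.98²) = 32.15. Taking the left-of-ZN solution: T = (8.221, 39.45).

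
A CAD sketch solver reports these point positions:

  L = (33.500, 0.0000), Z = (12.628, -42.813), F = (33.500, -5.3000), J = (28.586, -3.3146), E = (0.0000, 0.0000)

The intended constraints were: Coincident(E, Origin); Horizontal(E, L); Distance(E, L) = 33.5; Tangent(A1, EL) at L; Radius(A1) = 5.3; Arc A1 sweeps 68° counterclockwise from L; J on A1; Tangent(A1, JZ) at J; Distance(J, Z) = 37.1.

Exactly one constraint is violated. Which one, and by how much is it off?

Distance(J, Z) = 37.1 — off by 5.50.

E = (0.00, 0.00) ✓; E.y = 0.00, L.y = 0.00 ✓; |EL| = 33.50 ✓; ∠(FL, LE) = 90.00° ✓; |FL| = 5.300 ✓; bearing(F→J) − bearing(F→L) = 68.00° ✓; |FJ| = 5.300 ✓; ∠(FJ, JZ) = 90.00° ✓; |JZ| = 42.60 ✗.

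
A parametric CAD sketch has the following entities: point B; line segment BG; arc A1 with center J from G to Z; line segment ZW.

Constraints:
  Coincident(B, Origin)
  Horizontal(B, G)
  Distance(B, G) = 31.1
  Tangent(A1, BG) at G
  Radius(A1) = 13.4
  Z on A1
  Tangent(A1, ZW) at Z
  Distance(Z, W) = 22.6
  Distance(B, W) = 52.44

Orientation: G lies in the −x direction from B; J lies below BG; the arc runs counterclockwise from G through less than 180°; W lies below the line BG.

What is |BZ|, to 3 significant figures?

47.3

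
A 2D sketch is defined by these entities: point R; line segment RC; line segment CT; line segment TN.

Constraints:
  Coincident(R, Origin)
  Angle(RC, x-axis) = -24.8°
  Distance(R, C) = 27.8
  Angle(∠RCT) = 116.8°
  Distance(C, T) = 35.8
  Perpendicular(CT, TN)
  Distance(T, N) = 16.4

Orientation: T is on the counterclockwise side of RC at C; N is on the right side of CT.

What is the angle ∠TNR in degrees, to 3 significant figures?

49.5°

R is at the origin; RC runs at -24.8° with length 27.8, so C = 27.8·(cos -24.8°, sin -24.8°) = (25.2, -11.7). ∠RCT = 116.8°, so CT runs at -24.8° + (180° − 116.8°) = 38.4° from the x-axis; with |CT| = 35.8, T = C + 35.8·(cos 38.4°, sin 38.4°) = (53.3, 10.6). CT ⟂ TN; with |TN| = 16.4 on the right of CT, N = T + 16.4·(0.621, -0.784) = (63.5, -2.28). Then cos ∠TNR = NT·NR / (|NT||NR|), giving 49.5°.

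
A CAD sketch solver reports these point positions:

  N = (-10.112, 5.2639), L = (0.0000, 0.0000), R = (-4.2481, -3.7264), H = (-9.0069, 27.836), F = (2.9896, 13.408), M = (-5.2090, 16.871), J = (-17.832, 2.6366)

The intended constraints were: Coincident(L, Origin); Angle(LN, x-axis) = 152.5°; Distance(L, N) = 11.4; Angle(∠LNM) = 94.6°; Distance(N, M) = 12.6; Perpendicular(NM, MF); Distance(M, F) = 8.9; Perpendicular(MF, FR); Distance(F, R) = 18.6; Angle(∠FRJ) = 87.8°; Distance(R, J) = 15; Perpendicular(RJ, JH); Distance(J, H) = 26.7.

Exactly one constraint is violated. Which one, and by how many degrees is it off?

Perpendicular(RJ, JH) — off by 5.80°.

L = (0.00, 0.00) ✓; LN at 152.5° ✓; |LN| = 11.40 ✓; ∠LNM = 94.60° ✓; |NM| = 12.60 ✓; ∠(NM, MF) = 90.00° ✓; |MF| = 8.900 ✓; ∠(MF, FR) = 90.00° ✓; |FR| = 18.60 ✓; ∠FRJ = 87.80° ✓; |RJ| = 15.00 ✓; ∠(RJ, JH) = 84.20° ✗; |JH| = 26.70 ✓.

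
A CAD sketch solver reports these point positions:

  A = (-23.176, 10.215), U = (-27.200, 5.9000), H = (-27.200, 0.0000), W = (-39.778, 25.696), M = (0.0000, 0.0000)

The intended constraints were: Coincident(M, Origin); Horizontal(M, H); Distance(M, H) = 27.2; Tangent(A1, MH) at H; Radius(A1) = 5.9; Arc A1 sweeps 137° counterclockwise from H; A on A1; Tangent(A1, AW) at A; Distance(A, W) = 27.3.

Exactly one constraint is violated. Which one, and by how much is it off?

Distance(A, W) = 27.3 — off by 4.60.

M = (0.00, 0.00) ✓; M.y = 0.00, H.y = 0.00 ✓; |MH| = 27.20 ✓; ∠(UH, HM) = 90.00° ✓; |UH| = 5.900 ✓; bearing(U→A) − bearing(U→H) = 137.0° ✓; |UA| = 5.900 ✓; ∠(UA, AW) = 90.00° ✓; |AW| = 22.70 ✗.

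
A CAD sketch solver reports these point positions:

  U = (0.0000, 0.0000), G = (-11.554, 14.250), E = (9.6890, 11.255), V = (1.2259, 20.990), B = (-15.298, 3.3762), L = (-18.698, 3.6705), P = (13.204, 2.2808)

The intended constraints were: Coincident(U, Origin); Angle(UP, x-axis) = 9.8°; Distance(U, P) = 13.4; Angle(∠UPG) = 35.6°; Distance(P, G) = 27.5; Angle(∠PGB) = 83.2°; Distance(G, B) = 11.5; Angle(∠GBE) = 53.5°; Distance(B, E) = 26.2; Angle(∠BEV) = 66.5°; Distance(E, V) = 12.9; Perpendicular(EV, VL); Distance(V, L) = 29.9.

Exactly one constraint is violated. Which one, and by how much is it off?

Distance(V, L) = 29.9 — off by 3.50.

U = (0.00, 0.00) ✓; UP at 9.800° ✓; |UP| = 13.40 ✓; ∠UPG = 35.60° ✓; |PG| = 27.50 ✓; ∠PGB = 83.20° ✓; |GB| = 11.50 ✓; ∠GBE = 53.50° ✓; |BE| = 26.20 ✓; ∠BEV = 66.50° ✓; |EV| = 12.90 ✓; ∠(EV, VL) = 90.00° ✓; |VL| = 26.40 ✗.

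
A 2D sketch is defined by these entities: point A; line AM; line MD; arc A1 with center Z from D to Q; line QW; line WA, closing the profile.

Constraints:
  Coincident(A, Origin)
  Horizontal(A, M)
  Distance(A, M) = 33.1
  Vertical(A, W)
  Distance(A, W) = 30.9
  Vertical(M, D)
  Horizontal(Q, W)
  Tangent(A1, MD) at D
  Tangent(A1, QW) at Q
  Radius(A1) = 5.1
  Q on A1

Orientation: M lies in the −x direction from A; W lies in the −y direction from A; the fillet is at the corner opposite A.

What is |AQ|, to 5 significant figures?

41.699

A is at the origin; AM is horizontal with |AM| = 33.1 and M on the −x side, so M = (-33.100, 0.0000). A and W share the same x with |AW| = 30.9 and W on the −y side, so W = (0.0000, -30.900). The virtual corner opposite A is at (-33.100, -30.900). Since A1 is tangent to MD there, ZD ⟂ MD and the tangent condition forces ZQ to be normal to QW, with radius 5.1, so the center Z sits 5.1 in from both sides at Z = (-28.000, -25.800). That places the tangent points at D = (-33.100, -25.800) on MD and Q = (-28.000, -30.900) on QW. Then |AQ| = |Q − A| = 41.699.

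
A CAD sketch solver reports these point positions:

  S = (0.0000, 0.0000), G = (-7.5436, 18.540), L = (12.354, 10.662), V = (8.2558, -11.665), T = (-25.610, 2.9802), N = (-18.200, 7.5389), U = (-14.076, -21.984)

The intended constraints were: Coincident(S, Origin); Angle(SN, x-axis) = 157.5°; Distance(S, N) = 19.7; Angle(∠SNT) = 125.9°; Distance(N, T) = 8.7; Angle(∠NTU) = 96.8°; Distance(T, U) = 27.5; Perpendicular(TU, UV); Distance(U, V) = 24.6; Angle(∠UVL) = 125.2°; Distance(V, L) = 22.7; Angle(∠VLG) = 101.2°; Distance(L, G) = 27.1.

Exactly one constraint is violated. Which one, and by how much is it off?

Distance(L, G) = 27.1 — off by 5.70.

S = (0.00, 0.00) ✓; SN at 157.5° ✓; |SN| = 19.70 ✓; ∠SNT = 125.9° ✓; |NT| = 8.700 ✓; ∠NTU = 96.80° ✓; |TU| = 27.50 ✓; ∠(TU, UV) = 90.00° ✓; |UV| = 24.60 ✓; ∠UVL = 125.2° ✓; |VL| = 22.70 ✓; ∠VLG = 101.2° ✓; |LG| = 21.40 ✗.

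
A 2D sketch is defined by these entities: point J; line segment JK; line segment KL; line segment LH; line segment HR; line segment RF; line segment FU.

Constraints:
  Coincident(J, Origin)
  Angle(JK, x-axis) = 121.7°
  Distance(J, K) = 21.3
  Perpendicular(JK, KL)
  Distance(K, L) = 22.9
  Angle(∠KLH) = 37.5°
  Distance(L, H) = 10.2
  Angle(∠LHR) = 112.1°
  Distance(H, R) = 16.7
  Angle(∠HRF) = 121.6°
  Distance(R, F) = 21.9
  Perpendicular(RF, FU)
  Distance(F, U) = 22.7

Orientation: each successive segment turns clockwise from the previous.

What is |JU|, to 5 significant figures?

51.191

J is at the origin; JK runs at 121.7° with length 21.3, so K = (-11.193, 18.122). JK is perpendicular to KL, so KL runs at 31.700°; with |KL| = 22.9, L = (8.2910, 30.156). ∠KLH = 37.5° gives LH at -110.80° from the x-axis; with |LH| = 10.2, H = (4.6689, 20.620). ∠LHR = 112.1° gives HR at -178.70° from the x-axis; with |HR| = 16.7, R = (-12.027, 20.241). ∠HRF = 121.6° gives RF at 122.90° from the x-axis; with |RF| = 21.9, F = (-23.922, 38.629). RF is perpendicular to FU, so FU runs at 32.900°; with |FU| = 22.7, U = (-4.8629, 50.959). Then |JU| = |U − J| = 51.191.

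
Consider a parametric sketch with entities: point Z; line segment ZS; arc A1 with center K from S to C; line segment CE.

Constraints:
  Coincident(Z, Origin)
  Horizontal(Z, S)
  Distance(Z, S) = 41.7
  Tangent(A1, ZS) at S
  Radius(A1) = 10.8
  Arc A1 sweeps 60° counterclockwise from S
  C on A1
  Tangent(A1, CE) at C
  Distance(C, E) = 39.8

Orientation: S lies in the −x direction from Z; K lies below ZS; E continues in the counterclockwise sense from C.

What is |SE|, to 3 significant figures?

49.4

On A1, S sits at bearing 90° from K; a 60° counterclockwise sweep puts C at bearing 150°, so C = K + 10.8·(cos 150°, sin 150°) = (-51.1, -5.40). Since A1 is tangent to CE there, KC ⟂ CE, so CE runs along (−sin 150°, cos 150°); with |CE| = 39.8, E = (-71.0, -39.9). Then |SE| = |E − S| = 49.4.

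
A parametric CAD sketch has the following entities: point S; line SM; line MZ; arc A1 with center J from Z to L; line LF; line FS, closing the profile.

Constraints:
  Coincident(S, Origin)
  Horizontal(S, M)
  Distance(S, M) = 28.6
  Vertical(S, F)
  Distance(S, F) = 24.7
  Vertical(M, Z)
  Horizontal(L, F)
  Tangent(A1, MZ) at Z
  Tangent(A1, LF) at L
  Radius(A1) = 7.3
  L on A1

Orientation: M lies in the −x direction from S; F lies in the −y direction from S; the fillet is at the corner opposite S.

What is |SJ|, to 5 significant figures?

27.504

S is at the origin; SM is horizontal with |SM| = 28.6 and M on the −x side, so M = (-28.600, 0.0000). S and F share the same x with |SF| = 24.7 and F on the −y side, so F = (0.0000, -24.700). The virtual corner opposite S is at (-28.600, -24.700). Tangency of A1 to MZ means the radius JZ is perpendicular to MZ and since A1 is tangent to LF there, JL ⟂ LF, with radius 7.3, so the center J sits 7.3 in from both sides at J = (-21.300, -17.400). Then |SJ| = |J − S| = 27.504.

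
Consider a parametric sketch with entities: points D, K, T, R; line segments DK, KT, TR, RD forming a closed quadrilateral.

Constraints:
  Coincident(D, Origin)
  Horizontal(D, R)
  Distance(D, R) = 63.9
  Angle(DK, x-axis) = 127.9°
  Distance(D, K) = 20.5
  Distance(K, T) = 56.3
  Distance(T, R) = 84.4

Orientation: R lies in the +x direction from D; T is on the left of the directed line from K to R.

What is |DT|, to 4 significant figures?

67.83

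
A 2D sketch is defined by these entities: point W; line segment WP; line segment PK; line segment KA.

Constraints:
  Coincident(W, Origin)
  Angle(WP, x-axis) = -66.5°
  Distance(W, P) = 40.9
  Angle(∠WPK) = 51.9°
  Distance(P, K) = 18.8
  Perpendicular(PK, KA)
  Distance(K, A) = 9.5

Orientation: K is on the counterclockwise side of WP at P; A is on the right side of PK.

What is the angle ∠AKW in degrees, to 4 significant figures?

168.7°

∠WPK = 51.9°, so PK runs at -66.5° + (180° − 51.9°) = 61.60° from the x-axis; with |PK| = 18.8, K = P + 18.8·(cos 61.60°, sin 61.60°) = (25.25, -20.97). PK ⟂ KA; with |KA| = 9.5 on the right of PK, A = K + 9.5·(0.8796, -0.4756) = (33.61, -25.49). Then cos ∠AKW = KA·KW / (|KA||KW|), giving 168.7°.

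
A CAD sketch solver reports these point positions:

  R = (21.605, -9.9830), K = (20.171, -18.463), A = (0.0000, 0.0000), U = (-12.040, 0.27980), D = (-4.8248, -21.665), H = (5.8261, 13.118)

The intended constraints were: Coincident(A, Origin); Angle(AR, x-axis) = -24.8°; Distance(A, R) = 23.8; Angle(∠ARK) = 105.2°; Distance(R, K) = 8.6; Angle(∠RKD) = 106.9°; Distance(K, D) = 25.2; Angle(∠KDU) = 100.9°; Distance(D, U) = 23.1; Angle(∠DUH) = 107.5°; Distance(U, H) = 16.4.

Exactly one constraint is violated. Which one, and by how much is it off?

Distance(U, H) = 16.4 — off by 5.60.

A = (0.00, 0.00) ✓; AR at -24.80° ✓; |AR| = 23.80 ✓; ∠ARK = 105.2° ✓; |RK| = 8.600 ✓; ∠RKD = 106.9° ✓; |KD| = 25.20 ✓; ∠KDU = 100.9° ✓; |DU| = 23.10 ✓; ∠DUH = 107.5° ✓; |UH| = 22.00 ✗.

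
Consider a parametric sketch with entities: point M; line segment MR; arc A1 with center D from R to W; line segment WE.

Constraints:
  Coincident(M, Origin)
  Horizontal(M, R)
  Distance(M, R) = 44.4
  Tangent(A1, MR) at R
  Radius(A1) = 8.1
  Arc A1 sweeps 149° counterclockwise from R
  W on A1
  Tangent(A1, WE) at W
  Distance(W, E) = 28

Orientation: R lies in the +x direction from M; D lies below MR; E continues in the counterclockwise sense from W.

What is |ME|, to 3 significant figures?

70.7

M is at the origin; M and R share the same y with |MR| = 44.4 and R on the +x side, so R = (44.4, 0.00). A1 meets MR tangentially, so DR is at right angles to MR, so D = R + (0, -8.1) = (44.4, -8.10). On A1, R sits at bearing 90° from D; a 149° counterclockwise sweep puts W at bearing 239°, so W = D + 8.1·(cos 239°, sin 239°) = (40.2, -15.0). The tangent condition forces DW to be normal to WE, so WE runs along (−sin 239°, cos 239°); with |WE| = 28.0, E = (64.2, -29.5). Then |ME| = |E − M| = 70.7.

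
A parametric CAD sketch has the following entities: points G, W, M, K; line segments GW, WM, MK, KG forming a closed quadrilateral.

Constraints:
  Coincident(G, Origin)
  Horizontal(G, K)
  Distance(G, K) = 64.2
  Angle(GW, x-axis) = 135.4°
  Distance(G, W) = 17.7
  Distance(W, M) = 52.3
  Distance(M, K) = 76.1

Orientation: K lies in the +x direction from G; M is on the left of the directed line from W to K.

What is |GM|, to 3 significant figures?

59.1

Checks: |WM| = 52.30 ✓; |MK| = 76.10 ✓.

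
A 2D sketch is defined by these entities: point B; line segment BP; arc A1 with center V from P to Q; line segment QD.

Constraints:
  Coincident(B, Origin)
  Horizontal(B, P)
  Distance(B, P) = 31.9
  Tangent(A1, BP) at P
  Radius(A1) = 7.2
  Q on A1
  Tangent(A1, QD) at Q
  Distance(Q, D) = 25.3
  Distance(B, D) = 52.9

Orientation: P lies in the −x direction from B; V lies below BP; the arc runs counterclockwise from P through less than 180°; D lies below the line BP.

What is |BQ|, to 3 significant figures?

39.5

B is at the origin; B and P share the same y with |BP| = 31.9 and P on the −x side, so P = (-31.9, 0.00). Since A1 is tangent to BP there, VP ⟂ BP, so V = P + (0, -7.2) = (-31.9, -7.20). Since VQ ⟂ QD (tangency), |VD| = √(7.2² + 25.3²) = 26.3 regardless of where Q sits on A1. So D lies on both circle(B, 52.9) and circle(V, 26.3); the below-BP intersection is D = (-42.7, -31.2). Q is the foot of the tangent from D: Q = (-39.0, -6.14).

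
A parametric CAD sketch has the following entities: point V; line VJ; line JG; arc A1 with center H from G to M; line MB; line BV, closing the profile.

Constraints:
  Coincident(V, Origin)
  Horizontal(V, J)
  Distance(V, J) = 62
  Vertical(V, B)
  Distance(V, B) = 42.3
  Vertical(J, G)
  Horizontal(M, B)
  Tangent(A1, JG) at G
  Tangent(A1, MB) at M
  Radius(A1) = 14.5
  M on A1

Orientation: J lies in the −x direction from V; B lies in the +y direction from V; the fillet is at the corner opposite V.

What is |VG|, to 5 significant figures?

67.947

The virtual corner opposite V is at (-62.000, 42.300). A1 meets JG tangentially, so HG is at right angles to JG and A1 meets MB tangentially, so HM is at right angles to MB, with radius 14.5, so the center H sits 14.5 in from both sides at H = (-47.500, 27.800). That places the tangent points at G = (-62.000, 27.800) on JG and M = (-47.500, 42.300) on MB. Then |VG| = |G − V| = 67.947.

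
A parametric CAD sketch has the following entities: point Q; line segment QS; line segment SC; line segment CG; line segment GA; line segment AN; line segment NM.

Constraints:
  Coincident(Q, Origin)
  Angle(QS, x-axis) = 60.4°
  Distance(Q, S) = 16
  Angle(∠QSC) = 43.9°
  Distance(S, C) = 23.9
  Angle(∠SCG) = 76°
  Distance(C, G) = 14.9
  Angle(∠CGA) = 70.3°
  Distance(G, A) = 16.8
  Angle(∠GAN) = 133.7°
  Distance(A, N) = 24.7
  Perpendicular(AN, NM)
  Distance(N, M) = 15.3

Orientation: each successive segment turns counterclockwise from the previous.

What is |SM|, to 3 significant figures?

27.7

∠GAN = 133.7° gives AN at 96.5° from the x-axis; with |AN| = 24.7, N = (0.507, 31.7). The perpendicularity gives NM at right angles to AN, so NM runs at -174°; with |NM| = 15.3, M = (-14.7, 30.0). Then |SM| = |M − S| = 27.7.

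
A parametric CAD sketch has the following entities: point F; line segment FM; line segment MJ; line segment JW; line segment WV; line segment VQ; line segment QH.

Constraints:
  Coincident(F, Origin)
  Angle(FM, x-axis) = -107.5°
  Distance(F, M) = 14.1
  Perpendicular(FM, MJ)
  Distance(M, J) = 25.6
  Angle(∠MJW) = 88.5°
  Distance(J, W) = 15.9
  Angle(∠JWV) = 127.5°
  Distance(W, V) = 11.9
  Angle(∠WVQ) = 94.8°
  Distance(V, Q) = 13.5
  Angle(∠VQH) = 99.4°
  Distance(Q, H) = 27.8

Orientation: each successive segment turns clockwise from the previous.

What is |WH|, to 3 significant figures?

24.6

F is at the origin; FM runs at -107.5° with length 14.1, so M = (-4.24, -13.4). The perpendicularity gives MJ at right angles to FM, so MJ runs at 162°; with |MJ| = 25.6, J = (-28.7, -5.75). ∠MJW = 88.5° gives JW at 71.0° from the x-axis; with |JW| = 15.9, W = (-23.5, 9.28). ∠JWV = 127.5° gives WV at 18.5° from the x-axis; with |WV| = 11.9, V = (-12.2, 13.1). ∠WVQ = 94.8° gives VQ at -66.7° from the x-axis; with |VQ| = 13.5, Q = (-6.85, 0.661). ∠VQH = 99.4° gives QH at -147° from the x-axis; with |QH| = 27.8, H = (-30.2, -14.4). Then |WH| = |H − W| = 24.6.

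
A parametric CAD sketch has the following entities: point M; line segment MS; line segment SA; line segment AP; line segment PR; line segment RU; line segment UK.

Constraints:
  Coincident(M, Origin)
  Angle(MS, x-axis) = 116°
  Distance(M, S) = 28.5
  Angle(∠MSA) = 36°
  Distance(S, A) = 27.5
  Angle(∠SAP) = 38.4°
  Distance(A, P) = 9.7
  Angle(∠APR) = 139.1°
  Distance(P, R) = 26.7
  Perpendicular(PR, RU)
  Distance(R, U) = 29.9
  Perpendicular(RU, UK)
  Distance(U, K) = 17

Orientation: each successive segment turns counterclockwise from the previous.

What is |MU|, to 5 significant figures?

50.577

M is at the origin; MS runs at 116.0° with length 28.5, so S = (-12.494, 25.616). ∠MSA = 36.0° gives SA at -100.00° from the x-axis; with |SA| = 27.5, A = (-17.269, -1.4666). ∠SAP = 38.4° gives AP at 41.600° from the x-axis; with |AP| = 9.7, P = (-10.015, 4.9735). ∠APR = 139.1° gives PR at 82.500° from the x-axis; with |PR| = 26.7, R = (-6.5302, 31.445). PR ⟂ RU, so RU runs at 172.50°; with |RU| = 29.9, U = (-36.174, 35.348). Then |MU| = |U − M| = 50.577.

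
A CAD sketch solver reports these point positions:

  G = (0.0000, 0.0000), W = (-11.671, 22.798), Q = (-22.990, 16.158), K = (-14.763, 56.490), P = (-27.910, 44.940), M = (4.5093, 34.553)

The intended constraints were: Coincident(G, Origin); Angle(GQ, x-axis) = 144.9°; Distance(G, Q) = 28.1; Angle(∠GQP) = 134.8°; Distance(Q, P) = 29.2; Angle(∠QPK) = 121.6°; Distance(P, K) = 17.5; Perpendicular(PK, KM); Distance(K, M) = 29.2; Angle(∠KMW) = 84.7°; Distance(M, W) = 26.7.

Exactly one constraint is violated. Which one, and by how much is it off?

Distance(M, W) = 26.7 — off by 6.70.

G = (0.00, 0.00) ✓; GQ at 144.9° ✓; |GQ| = 28.10 ✓; ∠GQP = 134.8° ✓; |QP| = 29.20 ✓; ∠QPK = 121.6° ✓; |PK| = 17.50 ✓; ∠(PK, KM) = 90.00° ✓; |KM| = 29.20 ✓; ∠KMW = 84.70° ✓; |MW| = 20.00 ✗.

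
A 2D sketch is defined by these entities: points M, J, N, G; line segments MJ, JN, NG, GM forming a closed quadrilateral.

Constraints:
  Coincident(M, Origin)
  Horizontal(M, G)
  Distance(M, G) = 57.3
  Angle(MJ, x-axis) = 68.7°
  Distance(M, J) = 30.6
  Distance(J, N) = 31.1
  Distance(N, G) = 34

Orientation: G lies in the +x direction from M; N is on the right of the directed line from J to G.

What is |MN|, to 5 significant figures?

23.300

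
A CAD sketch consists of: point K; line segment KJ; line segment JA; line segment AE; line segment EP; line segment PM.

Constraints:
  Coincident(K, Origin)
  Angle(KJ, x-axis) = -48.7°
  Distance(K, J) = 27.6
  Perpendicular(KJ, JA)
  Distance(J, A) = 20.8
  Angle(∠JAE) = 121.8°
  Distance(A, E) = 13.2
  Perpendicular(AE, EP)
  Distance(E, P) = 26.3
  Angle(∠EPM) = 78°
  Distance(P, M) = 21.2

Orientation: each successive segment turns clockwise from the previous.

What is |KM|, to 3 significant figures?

22.5

K is at the origin; KJ runs at -48.7° with length 27.6, so J = (18.2, -20.7). The perpendicularity gives JA at right angles to KJ, so JA runs at -139°; with |JA| = 20.8, A = (2.59, -34.5). ∠JAE = 121.8° gives AE at 163° from the x-axis; with |AE| = 13.2, E = (-10.0, -30.6). AE is perpendicular to EP, so EP runs at 73.1°; with |EP| = 26.3, P = (-2.39, -5.46). ∠EPM = 78.0° gives PM at -28.9° from the x-axis; with |PM| = 21.2, M = (16.2, -15.7). Then |KM| = |M − K| = 22.5.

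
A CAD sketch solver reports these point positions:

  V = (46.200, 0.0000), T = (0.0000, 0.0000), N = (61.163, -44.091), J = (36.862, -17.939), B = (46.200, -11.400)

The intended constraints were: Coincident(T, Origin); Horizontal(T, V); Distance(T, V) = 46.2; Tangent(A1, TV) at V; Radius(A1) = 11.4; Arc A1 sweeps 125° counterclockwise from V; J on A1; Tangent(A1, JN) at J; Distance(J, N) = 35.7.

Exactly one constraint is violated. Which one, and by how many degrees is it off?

Tangent(A1, JN) at J — off by 7.90°.

T = (0.00, 0.00) ✓; T.y = 0.00, V.y = 0.00 ✓; |TV| = 46.20 ✓; ∠(BV, VT) = 90.00° ✓; |BV| = 11.40 ✓; bearing(B→J) − bearing(B→V) = 125.0° ✓; |BJ| = 11.40 ✓; ∠(BJ, JN) = 82.10° ✗; |JN| = 35.70 ✓.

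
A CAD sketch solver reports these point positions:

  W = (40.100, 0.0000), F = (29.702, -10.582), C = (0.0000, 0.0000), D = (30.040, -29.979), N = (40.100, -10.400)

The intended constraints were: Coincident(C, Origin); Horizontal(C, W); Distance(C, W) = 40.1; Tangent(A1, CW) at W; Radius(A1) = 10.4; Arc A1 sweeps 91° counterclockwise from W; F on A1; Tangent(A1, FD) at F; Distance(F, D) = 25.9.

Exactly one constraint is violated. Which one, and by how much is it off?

Distance(F, D) = 25.9 — off by 6.50.

C = (0.00, 0.00) ✓; C.y = 0.00, W.y = 0.00 ✓; |CW| = 40.10 ✓; ∠(NW, WC) = 90.00° ✓; |NW| = 10.40 ✓; bearing(N→F) − bearing(N→W) = 91.00° ✓; |NF| = 10.40 ✓; ∠(NF, FD) = 90.00° ✓; |FD| = 19.40 ✗.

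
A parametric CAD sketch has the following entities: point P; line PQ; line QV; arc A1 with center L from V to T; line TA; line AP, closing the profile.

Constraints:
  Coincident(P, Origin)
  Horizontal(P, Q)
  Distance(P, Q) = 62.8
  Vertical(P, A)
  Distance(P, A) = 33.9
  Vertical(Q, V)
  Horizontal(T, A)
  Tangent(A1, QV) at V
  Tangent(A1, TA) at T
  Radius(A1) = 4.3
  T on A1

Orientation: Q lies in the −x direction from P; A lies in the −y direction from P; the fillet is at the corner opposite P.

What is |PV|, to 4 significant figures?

69.43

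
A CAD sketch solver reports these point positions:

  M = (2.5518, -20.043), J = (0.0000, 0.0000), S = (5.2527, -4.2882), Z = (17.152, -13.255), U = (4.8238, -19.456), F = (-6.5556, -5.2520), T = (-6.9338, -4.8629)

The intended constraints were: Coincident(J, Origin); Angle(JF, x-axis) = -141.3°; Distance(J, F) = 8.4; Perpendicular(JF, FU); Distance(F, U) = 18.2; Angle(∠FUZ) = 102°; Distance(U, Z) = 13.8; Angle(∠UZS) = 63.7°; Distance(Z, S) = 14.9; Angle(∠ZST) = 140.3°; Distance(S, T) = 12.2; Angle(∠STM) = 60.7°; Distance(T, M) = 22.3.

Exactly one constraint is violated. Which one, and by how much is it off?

Distance(T, M) = 22.3 — off by 4.40.

J = (0.00, 0.00) ✓; JF at -141.3° ✓; |JF| = 8.400 ✓; ∠(JF, FU) = 90.00° ✓; |FU| = 18.20 ✓; ∠FUZ = 102.0° ✓; |UZ| = 13.80 ✓; ∠UZS = 63.70° ✓; |ZS| = 14.90 ✓; ∠ZST = 140.3° ✓; |ST| = 12.20 ✓; ∠STM = 60.70° ✓; |TM| = 17.90 ✗.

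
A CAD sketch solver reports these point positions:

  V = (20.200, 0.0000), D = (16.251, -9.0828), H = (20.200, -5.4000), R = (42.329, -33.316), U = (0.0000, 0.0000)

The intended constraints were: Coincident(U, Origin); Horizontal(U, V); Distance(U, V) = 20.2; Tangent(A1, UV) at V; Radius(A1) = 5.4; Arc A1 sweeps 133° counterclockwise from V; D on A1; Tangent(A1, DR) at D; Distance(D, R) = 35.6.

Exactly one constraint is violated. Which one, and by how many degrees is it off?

Tangent(A1, DR) at D — off by 4.10°.

U = (0.00, 0.00) ✓; U.y = 0.00, V.y = 0.00 ✓; |UV| = 20.20 ✓; ∠(HV, VU) = 90.00° ✓; |HV| = 5.400 ✓; bearing(H→D) − bearing(H→V) = 133.0° ✓; |HD| = 5.400 ✓; ∠(HD, DR) = 85.90° ✗; |DR| = 35.60 ✓.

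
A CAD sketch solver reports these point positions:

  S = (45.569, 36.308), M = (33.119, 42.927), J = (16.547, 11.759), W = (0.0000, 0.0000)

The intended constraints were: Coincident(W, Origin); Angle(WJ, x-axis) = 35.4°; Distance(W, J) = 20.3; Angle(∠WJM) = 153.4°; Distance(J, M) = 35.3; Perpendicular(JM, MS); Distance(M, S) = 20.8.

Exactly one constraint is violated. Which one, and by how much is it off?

Distance(M, S) = 20.8 — off by 6.70.

W = (0.00, 0.00) ✓; WJ at 35.40° ✓; |WJ| = 20.30 ✓; ∠WJM = 153.4° ✓; |JM| = 35.30 ✓; ∠(JM, MS) = 90.00° ✓; |MS| = 14.10 ✗.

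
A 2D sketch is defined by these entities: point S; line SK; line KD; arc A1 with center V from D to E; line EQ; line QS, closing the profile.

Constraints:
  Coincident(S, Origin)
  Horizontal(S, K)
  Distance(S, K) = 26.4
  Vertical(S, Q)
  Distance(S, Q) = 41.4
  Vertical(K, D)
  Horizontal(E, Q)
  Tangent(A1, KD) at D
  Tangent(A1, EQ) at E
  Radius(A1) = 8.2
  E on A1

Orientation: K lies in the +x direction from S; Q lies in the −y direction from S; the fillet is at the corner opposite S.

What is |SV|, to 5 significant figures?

37.861

S is at the origin; S and K share the same y with |SK| = 26.4 and K on the +x side, so K = (26.400, 0.0000). SQ is vertical with |SQ| = 41.4 and Q on the −y side, so Q = (0.0000, -41.400). The virtual corner opposite S is at (26.400, -41.400). Since A1 is tangent to KD there, VD ⟂ KD and the tangent condition forces VE to be normal to EQ, with radius 8.2, so the center V sits 8.2 in from both sides at V = (18.200, -33.200). Then |SV| = |V − S| = 37.861.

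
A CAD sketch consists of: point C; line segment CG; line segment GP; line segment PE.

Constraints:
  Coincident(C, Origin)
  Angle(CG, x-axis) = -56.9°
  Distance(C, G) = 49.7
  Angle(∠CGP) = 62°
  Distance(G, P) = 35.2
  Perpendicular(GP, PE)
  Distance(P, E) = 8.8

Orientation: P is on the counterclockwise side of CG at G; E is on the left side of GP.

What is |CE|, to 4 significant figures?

37.04

C is at the origin; CG runs at -56.9° with length 49.7, so G = 49.7·(cos -56.9°, sin -56.9°) = (27.14, -41.63). ∠CGP = 62.0°, so GP runs at -56.9° + (180° − 62.0°) = 61.10° from the x-axis; with |GP| = 35.2, P = G + 35.2·(cos 61.10°, sin 61.10°) = (44.15, -10.82). GP is perpendicular to PE; with |PE| = 8.8 on the left of GP, E = P + 8.8·(-0.8755, 0.4833) = (36.45, -6.565). Then |CE| = |E − C| = 37.04.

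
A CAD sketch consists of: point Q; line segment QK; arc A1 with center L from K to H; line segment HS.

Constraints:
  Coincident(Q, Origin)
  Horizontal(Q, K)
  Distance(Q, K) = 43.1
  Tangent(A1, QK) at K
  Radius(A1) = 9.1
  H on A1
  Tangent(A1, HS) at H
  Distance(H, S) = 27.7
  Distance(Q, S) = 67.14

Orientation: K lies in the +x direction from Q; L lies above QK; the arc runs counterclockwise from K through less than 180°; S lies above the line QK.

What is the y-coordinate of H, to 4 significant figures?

7.232

Checks: Q.y = 0.00, K.y = 0.00 ✓; |LH| = 9.100 ✓; ∠(LH, HS) = 90.00° ✓; |HS| = 27.70 ✓; |QS| = 67.14 ✓.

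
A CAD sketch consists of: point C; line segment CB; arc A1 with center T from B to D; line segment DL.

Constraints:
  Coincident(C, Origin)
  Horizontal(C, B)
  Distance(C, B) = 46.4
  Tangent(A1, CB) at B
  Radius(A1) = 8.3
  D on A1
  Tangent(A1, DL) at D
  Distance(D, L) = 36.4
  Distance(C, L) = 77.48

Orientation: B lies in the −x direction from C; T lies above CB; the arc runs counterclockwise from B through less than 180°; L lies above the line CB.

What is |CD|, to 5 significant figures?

42.991

Checks: |CB| = 46.40 ✓; |TD| = 8.300 ✓; ∠(TD, DL) = 90.00° ✓; |DL| = 36.40 ✓; |CL| = 77.48 ✓.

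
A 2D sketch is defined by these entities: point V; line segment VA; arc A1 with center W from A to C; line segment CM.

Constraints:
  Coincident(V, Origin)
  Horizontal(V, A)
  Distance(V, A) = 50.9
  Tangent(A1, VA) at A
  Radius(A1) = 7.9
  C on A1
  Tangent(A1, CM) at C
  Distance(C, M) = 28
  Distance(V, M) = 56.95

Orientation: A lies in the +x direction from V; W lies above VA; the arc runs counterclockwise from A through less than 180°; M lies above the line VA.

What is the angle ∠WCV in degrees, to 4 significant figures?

17.95°

Checks: V = (0.00, 0.00) ✓; |WC| = 7.900 ✓; ∠(WC, CM) = 90.00° ✓; |CM| = 28.00 ✓; |VM| = 56.95 ✓.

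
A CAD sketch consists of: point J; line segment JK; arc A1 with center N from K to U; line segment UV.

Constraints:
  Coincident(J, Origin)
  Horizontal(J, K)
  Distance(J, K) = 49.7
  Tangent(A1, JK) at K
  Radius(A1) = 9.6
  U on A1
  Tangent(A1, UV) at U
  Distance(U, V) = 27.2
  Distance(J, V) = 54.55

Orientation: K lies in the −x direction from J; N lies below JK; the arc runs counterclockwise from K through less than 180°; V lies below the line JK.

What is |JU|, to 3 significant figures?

59.3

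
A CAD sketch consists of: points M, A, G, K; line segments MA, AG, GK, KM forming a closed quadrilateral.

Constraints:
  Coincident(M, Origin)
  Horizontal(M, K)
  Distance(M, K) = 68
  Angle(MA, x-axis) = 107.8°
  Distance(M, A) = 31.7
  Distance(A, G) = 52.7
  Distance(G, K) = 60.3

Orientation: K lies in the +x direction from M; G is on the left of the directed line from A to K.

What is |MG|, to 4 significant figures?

64.77

Checks: |AG| = 52.70 ✓; |GK| = 60.30 ✓.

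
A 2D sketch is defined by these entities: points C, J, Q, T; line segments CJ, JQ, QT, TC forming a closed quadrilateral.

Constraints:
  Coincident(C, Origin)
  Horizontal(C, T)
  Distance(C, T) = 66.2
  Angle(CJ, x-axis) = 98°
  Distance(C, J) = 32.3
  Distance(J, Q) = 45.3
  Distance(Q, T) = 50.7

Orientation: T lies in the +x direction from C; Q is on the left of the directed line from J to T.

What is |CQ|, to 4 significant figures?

58.38

C is at the origin; C and T share the same y with |CT| = 66.2 and T in +x, so T = (66.2, 0). CJ runs at 98.0° with |CJ| = 32.3, so J = (-4.495, 31.99). Q is determined by |JQ| = 45.3 and |QT| = 50.7 together: it lies at the intersection of circle(J, 45.3) and circle(T, 50.7). With |JT| = 77.59, the foot of the radical line on JT is 35.46 from J and the perpendicular offset is √(45.3² − 35.46²) = 28.19. Taking the left-of-JT solution: Q = (39.43, 43.06).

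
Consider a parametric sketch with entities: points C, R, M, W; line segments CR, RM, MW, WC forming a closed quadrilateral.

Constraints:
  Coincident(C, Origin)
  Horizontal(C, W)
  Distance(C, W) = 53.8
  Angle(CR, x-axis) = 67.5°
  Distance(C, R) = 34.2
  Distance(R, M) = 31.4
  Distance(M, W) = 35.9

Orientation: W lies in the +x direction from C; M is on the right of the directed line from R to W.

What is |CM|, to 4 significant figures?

17.91

C is at the origin; C and W share the same y with |CW| = 53.8 and W in +x, so W = (53.8, 0). CR runs at 67.5° with |CR| = 34.2, so R = (13.09, 31.60). M is determined by |RM| = 31.4 and |MW| = 35.9 together: it lies at the intersection of circle(R, 31.4) and circle(W, 35.9). With |RW| = 51.53, the foot of the radical line on RW is 22.83 from R and the perpendicular offset is √(31.4² − 22.83²) = 21.56. Taking the right-of-RW solution: M = (17.90, 0.5683).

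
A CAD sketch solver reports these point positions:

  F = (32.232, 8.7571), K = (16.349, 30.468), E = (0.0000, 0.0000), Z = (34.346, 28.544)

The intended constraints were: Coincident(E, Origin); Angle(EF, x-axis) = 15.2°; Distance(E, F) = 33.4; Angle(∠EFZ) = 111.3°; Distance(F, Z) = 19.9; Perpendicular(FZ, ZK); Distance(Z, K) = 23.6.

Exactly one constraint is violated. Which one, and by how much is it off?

Distance(Z, K) = 23.6 — off by 5.50.

E = (0.00, 0.00) ✓; EF at 15.20° ✓; |EF| = 33.40 ✓; ∠EFZ = 111.3° ✓; |FZ| = 19.90 ✓; ∠(FZ, ZK) = 90.00° ✓; |ZK| = 18.10 ✗.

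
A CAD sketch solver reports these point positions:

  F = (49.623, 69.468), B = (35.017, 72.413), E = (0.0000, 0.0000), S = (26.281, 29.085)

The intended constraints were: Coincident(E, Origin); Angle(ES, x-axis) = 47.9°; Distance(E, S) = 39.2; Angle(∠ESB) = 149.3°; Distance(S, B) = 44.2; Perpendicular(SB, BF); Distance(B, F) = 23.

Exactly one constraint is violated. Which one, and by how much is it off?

Distance(B, F) = 23 — off by 8.10.

E = (0.00, 0.00) ✓; ES at 47.90° ✓; |ES| = 39.20 ✓; ∠ESB = 149.3° ✓; |SB| = 44.20 ✓; ∠(SB, BF) = 90.00° ✓; |BF| = 14.90 ✗.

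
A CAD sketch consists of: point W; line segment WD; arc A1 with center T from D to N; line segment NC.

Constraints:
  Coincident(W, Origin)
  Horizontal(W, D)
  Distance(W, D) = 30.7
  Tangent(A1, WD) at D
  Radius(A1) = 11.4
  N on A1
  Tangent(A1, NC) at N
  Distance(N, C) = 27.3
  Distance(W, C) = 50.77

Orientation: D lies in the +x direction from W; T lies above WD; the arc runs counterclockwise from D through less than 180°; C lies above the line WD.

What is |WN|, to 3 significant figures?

44.1

W is at the origin; WD is horizontal with |WD| = 30.7 and D on the +x side, so D = (30.7, 0.00). A1 meets WD tangentially, so TD is at right angles to WD, so T = D + (0, 11.4) = (30.7, 11.4). Since TN ⟂ NC (tangency), |TC| = √(11.4² + 27.3²) = 29.6 regardless of where N sits on A1. So C lies on both circle(W, 50.77) and circle(T, 29.6); the above-WD intersection is C = (30.0, 41.0). N is the foot of the tangent from C: N = (41.1, 16.0).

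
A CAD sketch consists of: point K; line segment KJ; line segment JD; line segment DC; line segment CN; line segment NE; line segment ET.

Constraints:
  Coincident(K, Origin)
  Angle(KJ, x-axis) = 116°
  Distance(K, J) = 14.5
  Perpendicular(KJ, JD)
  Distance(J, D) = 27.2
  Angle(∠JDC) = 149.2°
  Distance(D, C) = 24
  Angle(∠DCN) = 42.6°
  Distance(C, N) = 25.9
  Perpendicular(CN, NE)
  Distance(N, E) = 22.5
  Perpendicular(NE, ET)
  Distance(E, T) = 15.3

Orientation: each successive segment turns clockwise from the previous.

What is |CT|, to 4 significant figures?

24.87

K is at the origin; KJ runs at 116.0° with length 14.5, so J = (-6.356, 13.03). KJ is perpendicular to JD, so JD runs at 26.00°; with |JD| = 27.2, D = (18.09, 24.96). ∠JDC = 149.2° gives DC at -4.800° from the x-axis; with |DC| = 24.0, C = (42.01, 22.95). ∠DCN = 42.6° gives CN at -142.2° from the x-axis; with |CN| = 25.9, N = (21.54, 7.074). CN ⟂ NE, so NE runs at 127.8°; with |NE| = 22.5, E = (7.751, 24.85). NE is perpendicular to ET, so ET runs at 37.80°; with |ET| = 15.3, T = (19.84, 34.23). Then |CT| = |T − C| = 24.87.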